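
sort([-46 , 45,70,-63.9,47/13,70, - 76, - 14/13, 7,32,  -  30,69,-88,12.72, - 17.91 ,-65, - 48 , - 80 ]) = [ - 88, - 80, - 76,- 65,-63.9, - 48,- 46, - 30, - 17.91, - 14/13, 47/13,  7, 12.72,32,45, 69 , 70,  70 ]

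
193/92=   193/92 = 2.10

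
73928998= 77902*949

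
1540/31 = 1540/31 = 49.68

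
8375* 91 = 762125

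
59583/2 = 29791 + 1/2 = 29791.50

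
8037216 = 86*93456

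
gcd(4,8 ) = 4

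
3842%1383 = 1076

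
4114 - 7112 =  - 2998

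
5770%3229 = 2541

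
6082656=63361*96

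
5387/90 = 5387/90 = 59.86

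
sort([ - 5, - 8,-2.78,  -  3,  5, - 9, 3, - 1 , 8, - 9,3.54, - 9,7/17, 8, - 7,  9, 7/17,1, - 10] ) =[  -  10, - 9, - 9, - 9, - 8,  -  7, - 5,-3, - 2.78, - 1,7/17 , 7/17,1, 3, 3.54, 5, 8, 8,9 ] 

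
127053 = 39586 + 87467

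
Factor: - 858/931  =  - 2^1*3^1*7^( - 2)*11^1*13^1*19^ (-1)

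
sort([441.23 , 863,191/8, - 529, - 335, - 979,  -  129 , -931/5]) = [-979 , - 529,  -  335 , - 931/5, - 129 , 191/8 , 441.23, 863] 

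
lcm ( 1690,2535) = 5070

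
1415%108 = 11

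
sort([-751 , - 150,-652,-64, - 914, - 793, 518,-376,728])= [-914, - 793, - 751, - 652, - 376, - 150, - 64,518,728]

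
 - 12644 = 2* (  -  6322)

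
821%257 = 50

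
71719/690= 71719/690 = 103.94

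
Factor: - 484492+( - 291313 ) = - 5^1*155161^1  =  - 775805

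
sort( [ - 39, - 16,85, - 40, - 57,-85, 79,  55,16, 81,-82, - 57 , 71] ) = [ - 85, - 82, -57, - 57, - 40 ,  -  39, - 16, 16,55 , 71, 79,81,85 ]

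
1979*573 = 1133967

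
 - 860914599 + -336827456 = -1197742055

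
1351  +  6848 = 8199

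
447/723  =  149/241 = 0.62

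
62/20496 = 31/10248 = 0.00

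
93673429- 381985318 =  - 288311889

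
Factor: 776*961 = 2^3 * 31^2*97^1 = 745736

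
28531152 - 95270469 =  - 66739317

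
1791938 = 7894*227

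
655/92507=655/92507 = 0.01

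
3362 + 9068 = 12430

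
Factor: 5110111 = 811^1*6301^1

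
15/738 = 5/246 = 0.02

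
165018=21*7858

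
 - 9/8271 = -1/919 = - 0.00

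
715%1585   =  715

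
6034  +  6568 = 12602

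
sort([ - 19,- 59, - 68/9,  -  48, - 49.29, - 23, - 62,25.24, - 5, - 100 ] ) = [ - 100, - 62, -59, - 49.29, - 48, - 23,-19, - 68/9, - 5 , 25.24 ] 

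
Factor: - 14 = - 2^1 * 7^1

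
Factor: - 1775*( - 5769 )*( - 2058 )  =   - 2^1* 3^3 * 5^2 * 7^3*71^1 * 641^1 = - 21073868550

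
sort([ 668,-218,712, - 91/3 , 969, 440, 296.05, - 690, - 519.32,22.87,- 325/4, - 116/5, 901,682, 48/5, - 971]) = [ - 971,-690, - 519.32, - 218 , - 325/4, - 91/3, - 116/5, 48/5,22.87,  296.05, 440,668,682,712, 901, 969] 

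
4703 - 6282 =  - 1579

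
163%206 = 163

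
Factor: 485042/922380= 242521/461190 =2^(-1)*3^(- 1 ) *5^( - 1 )*15373^(-1)*242521^1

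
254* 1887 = 479298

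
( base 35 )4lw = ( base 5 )140132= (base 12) 3343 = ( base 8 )13043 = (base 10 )5667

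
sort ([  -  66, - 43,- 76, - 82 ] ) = [- 82, - 76, - 66, - 43]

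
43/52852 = 43/52852= 0.00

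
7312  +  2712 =10024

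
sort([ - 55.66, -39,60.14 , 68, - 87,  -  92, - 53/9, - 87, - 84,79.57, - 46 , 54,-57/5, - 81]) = [ - 92 , - 87, - 87, - 84, - 81, - 55.66, - 46,- 39, - 57/5, - 53/9,54,60.14,68,79.57 ] 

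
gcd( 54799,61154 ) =1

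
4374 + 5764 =10138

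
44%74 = 44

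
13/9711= 1/747 = 0.00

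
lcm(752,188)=752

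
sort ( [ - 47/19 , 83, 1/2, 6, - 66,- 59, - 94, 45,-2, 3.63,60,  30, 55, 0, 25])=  [ - 94, - 66, - 59, - 47/19,  -  2 , 0, 1/2,3.63, 6,25, 30, 45  ,  55,60,83]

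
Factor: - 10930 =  - 2^1*5^1* 1093^1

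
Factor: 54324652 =2^2*43^1*131^1* 2411^1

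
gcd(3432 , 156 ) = 156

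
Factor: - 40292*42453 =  - 1710516276 = - 2^2*3^2*7^1*53^1*89^1*1439^1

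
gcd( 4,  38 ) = 2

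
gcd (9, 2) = 1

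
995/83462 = 995/83462  =  0.01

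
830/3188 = 415/1594  =  0.26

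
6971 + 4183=11154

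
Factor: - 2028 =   -  2^2  *  3^1*13^2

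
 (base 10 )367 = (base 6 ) 1411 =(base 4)11233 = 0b101101111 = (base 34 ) ar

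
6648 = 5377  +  1271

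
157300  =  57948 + 99352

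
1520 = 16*95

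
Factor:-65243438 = -2^1*13^1*2509363^1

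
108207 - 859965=-751758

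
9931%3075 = 706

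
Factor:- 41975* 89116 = - 2^2*5^2*23^1*73^1*22279^1  =  - 3740644100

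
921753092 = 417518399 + 504234693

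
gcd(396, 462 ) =66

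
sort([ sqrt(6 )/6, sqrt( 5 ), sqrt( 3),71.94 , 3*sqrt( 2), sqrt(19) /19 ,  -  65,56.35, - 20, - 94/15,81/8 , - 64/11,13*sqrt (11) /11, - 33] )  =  [ -65,  -  33, - 20, - 94/15, - 64/11, sqrt (19)/19,sqrt ( 6) /6, sqrt(3 ), sqrt (5),13*sqrt (11)/11, 3*sqrt (2), 81/8, 56.35, 71.94]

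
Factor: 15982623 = 3^3*277^1*2137^1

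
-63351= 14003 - 77354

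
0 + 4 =4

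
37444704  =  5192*7212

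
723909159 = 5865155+718044004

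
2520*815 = 2053800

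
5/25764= 5/25764 = 0.00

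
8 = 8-0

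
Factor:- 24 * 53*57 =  - 2^3 * 3^2 * 19^1*53^1 = - 72504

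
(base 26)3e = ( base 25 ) 3h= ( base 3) 10102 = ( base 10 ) 92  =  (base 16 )5C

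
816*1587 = 1294992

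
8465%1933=733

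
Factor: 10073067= 3^1 * 3357689^1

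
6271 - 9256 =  - 2985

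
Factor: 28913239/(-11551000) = - 2^( - 3)*5^ ( - 3 ) *11551^ ( - 1 )*28913239^1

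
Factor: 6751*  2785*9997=5^1*  13^1*43^1*157^1*557^1*769^1  =  187958945395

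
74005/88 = 840 + 85/88 = 840.97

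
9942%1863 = 627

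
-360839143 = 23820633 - 384659776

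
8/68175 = 8/68175 = 0.00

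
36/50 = 18/25= 0.72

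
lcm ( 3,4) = 12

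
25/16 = 1 + 9/16 = 1.56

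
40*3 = 120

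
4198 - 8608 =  - 4410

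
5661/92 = 5661/92 = 61.53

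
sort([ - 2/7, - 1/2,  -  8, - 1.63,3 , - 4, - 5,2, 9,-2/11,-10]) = [- 10, - 8, -5,- 4, - 1.63, - 1/2,-2/7,  -  2/11,2, 3,9]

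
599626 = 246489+353137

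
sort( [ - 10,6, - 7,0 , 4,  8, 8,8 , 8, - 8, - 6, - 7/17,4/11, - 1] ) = [ - 10, - 8, - 7, - 6,  -  1, - 7/17, 0, 4/11,4, 6,8, 8, 8,8] 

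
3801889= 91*41779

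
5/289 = 5/289=0.02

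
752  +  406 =1158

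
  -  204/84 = -17/7= - 2.43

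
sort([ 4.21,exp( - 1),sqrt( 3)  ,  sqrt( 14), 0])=[ 0, exp( - 1),  sqrt (3),sqrt( 14), 4.21 ]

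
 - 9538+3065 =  - 6473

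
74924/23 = 3257 + 13/23 = 3257.57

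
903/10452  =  301/3484 = 0.09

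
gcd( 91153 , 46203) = 1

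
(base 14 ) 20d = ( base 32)cl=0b110010101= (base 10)405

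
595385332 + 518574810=1113960142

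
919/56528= 919/56528 = 0.02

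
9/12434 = 9/12434 = 0.00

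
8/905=8/905 = 0.01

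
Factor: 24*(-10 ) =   -  240 = -  2^4 * 3^1*5^1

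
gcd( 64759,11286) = 1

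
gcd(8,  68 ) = 4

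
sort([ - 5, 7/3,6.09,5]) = [-5, 7/3,  5,6.09 ]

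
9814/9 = 1090 + 4/9 = 1090.44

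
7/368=7/368 =0.02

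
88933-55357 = 33576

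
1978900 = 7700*257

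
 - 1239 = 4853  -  6092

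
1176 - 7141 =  - 5965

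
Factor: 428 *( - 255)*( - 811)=88512540 = 2^2*3^1*5^1 * 17^1*107^1*811^1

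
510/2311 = 510/2311 = 0.22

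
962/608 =1+ 177/304 = 1.58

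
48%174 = 48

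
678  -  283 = 395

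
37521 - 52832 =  - 15311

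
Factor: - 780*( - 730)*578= 329113200 = 2^4*3^1*5^2*13^1 * 17^2*  73^1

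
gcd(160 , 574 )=2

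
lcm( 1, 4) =4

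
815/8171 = 815/8171 = 0.10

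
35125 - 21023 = 14102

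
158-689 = -531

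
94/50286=47/25143 = 0.00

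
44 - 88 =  - 44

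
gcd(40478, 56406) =2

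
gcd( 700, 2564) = 4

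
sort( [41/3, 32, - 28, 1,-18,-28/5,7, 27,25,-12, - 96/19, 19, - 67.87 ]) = [ - 67.87, - 28, - 18,-12, - 28/5, - 96/19,1,7, 41/3, 19, 25,27, 32 ]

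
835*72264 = 60340440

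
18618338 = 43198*431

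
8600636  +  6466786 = 15067422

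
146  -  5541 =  - 5395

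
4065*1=4065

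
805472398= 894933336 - 89460938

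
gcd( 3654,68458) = 2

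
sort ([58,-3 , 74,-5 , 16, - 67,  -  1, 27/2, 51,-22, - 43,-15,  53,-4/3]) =[ - 67,-43,-22, - 15, - 5, -3,-4/3 ,-1, 27/2,16 , 51,53,58 , 74 ]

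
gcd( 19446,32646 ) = 6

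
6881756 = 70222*98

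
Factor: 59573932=2^2*11^1 *293^1*4621^1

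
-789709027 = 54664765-844373792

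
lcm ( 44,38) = 836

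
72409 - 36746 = 35663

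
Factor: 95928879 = 3^1*31976293^1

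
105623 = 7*15089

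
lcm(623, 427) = 38003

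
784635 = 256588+528047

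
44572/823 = 44572/823  =  54.16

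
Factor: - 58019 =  - 13^1*4463^1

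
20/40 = 1/2 = 0.50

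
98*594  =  58212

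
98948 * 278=27507544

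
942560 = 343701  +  598859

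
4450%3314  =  1136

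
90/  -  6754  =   - 45/3377 = -0.01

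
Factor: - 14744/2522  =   - 76/13 = - 2^2*13^( -1 )*19^1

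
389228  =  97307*4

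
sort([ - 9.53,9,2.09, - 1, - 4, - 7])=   [ -9.53, - 7, - 4, - 1,2.09, 9]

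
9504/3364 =2 + 694/841 = 2.83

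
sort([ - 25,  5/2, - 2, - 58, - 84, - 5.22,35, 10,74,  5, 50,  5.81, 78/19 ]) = [ - 84 , - 58, - 25, - 5.22, - 2,5/2,78/19,5  ,  5.81,10,35,50,  74]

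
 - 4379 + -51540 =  -55919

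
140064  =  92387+47677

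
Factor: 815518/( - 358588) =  - 407759/179294 = - 2^(  -  1 )*11^1*19^1 * 157^( - 1)*571^ ( - 1 ) * 1951^1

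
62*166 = 10292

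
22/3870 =11/1935= 0.01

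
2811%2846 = 2811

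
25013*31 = 775403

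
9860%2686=1802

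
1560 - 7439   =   - 5879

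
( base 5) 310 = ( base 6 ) 212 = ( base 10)80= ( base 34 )2C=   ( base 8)120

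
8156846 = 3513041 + 4643805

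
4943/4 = 1235+3/4 = 1235.75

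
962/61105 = 962/61105=0.02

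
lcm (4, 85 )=340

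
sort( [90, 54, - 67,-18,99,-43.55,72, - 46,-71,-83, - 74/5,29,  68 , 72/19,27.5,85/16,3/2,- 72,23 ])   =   [ - 83, - 72,-71,-67,  -  46 , - 43.55, - 18, - 74/5,3/2, 72/19 , 85/16,23,27.5, 29,54,68, 72, 90,  99 ] 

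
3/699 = 1/233 = 0.00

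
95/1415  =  19/283 = 0.07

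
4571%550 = 171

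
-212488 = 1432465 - 1644953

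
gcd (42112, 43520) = 128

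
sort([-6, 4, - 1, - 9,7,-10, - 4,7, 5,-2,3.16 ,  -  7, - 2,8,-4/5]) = [ - 10 , - 9, - 7,- 6,-4, - 2, - 2, -1, - 4/5,3.16,4,5,7,7 , 8]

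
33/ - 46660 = -1 + 46627/46660 = - 0.00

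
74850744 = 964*77646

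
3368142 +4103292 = 7471434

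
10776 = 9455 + 1321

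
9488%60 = 8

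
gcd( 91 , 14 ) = 7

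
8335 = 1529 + 6806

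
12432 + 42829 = 55261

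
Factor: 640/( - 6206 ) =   -  320/3103 =-2^6* 5^1*29^(  -  1 ) * 107^ ( - 1)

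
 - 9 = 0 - 9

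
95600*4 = 382400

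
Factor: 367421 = 17^1*21613^1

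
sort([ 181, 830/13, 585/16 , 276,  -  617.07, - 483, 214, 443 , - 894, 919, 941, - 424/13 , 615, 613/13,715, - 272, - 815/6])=[ - 894,-617.07, - 483,-272, - 815/6, - 424/13 , 585/16, 613/13, 830/13,181, 214, 276, 443, 615,715,919, 941]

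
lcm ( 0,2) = 0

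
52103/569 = 52103/569= 91.57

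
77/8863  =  77/8863 = 0.01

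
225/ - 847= -225/847 = -0.27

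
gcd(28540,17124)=5708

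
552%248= 56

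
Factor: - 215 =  - 5^1*43^1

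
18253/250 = 73+3/250  =  73.01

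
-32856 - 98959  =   - 131815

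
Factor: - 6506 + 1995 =-4511= - 13^1*347^1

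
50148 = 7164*7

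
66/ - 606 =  - 1+90/101 = - 0.11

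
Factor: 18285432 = 2^3*3^1*  11^1*69263^1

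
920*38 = 34960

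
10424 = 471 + 9953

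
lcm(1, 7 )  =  7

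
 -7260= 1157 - 8417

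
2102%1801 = 301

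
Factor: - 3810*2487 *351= -2^1*3^5  *5^1 *13^1* 127^1*829^1 = - 3325889970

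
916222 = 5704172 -4787950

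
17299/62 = 17299/62=279.02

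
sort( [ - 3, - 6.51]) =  [-6.51, - 3 ]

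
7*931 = 6517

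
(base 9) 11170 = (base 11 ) 5649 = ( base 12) 4376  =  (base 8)16412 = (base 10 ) 7434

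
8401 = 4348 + 4053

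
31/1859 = 31/1859 = 0.02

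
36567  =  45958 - 9391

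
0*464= 0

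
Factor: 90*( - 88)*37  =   - 293040  =  - 2^4 * 3^2*5^1*11^1 *37^1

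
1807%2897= 1807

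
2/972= 1/486 = 0.00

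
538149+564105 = 1102254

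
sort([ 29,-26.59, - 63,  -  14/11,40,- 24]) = [ - 63,  -  26.59,  -  24,  -  14/11, 29 , 40 ] 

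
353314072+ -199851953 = 153462119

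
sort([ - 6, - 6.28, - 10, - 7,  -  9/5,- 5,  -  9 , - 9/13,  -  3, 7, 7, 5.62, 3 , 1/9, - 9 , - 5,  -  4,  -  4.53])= [ - 10,-9 ,  -  9,-7, - 6.28, - 6,-5,- 5, -4.53, - 4, - 3,-9/5, - 9/13 , 1/9,3, 5.62, 7,7 ]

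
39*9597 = 374283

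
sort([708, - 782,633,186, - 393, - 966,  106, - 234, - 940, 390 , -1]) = [ -966,- 940, - 782, - 393, - 234,-1,106 , 186,  390,633, 708 ] 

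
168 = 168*1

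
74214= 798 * 93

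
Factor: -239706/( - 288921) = 414/499 = 2^1 * 3^2 *23^1 * 499^( - 1 ) 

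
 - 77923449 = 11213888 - 89137337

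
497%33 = 2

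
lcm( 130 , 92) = 5980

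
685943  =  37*18539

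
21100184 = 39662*532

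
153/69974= 153/69974  =  0.00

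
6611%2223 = 2165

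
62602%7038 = 6298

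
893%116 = 81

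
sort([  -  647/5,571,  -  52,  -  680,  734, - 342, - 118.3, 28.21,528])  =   [ - 680,-342, - 647/5, - 118.3,- 52,28.21,528, 571,  734]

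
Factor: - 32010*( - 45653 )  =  1461352530 = 2^1*3^1*5^1 * 11^1*71^1*97^1*643^1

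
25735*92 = 2367620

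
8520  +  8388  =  16908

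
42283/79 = 42283/79 = 535.23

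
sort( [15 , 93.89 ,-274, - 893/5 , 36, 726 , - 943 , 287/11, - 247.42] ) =[ - 943, - 274,  -  247.42, - 893/5, 15, 287/11, 36 , 93.89, 726 ]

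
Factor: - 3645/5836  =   - 2^( - 2 )*3^6*5^1*1459^( - 1)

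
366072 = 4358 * 84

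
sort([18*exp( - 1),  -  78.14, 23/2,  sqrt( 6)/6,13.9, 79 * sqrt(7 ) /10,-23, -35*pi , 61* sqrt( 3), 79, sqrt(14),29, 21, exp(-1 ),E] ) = [-35*pi,  -  78.14, - 23, exp( - 1 ), sqrt(6)/6, E,sqrt( 14 ), 18*exp(-1 ), 23/2,13.9, 79*sqrt(7 ) /10, 21,29  ,  79, 61*sqrt(3 )]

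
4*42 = 168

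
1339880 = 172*7790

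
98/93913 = 98/93913 = 0.00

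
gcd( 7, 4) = 1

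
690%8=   2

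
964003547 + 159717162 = 1123720709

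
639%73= 55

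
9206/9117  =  9206/9117 = 1.01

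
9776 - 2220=7556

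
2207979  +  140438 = 2348417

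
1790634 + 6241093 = 8031727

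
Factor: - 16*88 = -1408 = - 2^7 * 11^1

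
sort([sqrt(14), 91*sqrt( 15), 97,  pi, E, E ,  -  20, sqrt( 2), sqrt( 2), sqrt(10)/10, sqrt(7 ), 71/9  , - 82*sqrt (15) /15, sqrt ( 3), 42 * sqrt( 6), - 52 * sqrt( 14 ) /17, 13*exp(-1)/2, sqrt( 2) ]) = [ - 82* sqrt ( 15)/15,-20, - 52*sqrt( 14)/17, sqrt(10)/10,sqrt(2 ), sqrt( 2), sqrt(2),sqrt( 3),13*exp(-1 ) /2, sqrt( 7 ), E,E, pi, sqrt(14),71/9, 97,42*sqrt(6 ),91*sqrt(15)]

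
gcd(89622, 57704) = 2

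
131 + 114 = 245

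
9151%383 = 342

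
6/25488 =1/4248= 0.00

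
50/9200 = 1/184   =  0.01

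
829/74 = 829/74 = 11.20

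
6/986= 3/493=   0.01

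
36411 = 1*36411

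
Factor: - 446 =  - 2^1 * 223^1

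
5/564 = 5/564  =  0.01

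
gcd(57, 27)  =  3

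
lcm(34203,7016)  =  273624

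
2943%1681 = 1262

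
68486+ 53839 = 122325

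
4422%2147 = 128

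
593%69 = 41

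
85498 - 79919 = 5579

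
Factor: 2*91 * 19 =3458 = 2^1*7^1*13^1*19^1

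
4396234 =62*70907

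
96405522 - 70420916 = 25984606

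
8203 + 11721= 19924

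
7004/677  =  10  +  234/677 = 10.35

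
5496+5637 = 11133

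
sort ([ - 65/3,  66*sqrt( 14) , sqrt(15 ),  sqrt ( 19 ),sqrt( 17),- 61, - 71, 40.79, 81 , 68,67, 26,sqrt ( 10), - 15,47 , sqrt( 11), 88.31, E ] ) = [ - 71, - 61, - 65/3,- 15, E,sqrt( 10), sqrt( 11), sqrt( 15),  sqrt(17), sqrt( 19), 26,  40.79, 47,67, 68,81 , 88.31,66 * sqrt( 14) ]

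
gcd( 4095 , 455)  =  455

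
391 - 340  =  51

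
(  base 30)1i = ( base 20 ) 28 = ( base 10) 48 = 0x30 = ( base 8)60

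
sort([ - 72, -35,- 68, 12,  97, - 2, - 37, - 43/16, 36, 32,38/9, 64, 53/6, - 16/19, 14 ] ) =[  -  72, - 68 ,  -  37, - 35, - 43/16,  -  2,-16/19, 38/9,  53/6, 12,14,32,36, 64,97 ]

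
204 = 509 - 305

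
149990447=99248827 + 50741620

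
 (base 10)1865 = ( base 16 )749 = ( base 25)2OF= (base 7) 5303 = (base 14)973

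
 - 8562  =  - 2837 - 5725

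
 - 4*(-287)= 1148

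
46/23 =2 = 2.00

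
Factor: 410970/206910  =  721/363 = 3^(-1 )*7^1*11^(  -  2 )*103^1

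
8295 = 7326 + 969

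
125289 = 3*41763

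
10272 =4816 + 5456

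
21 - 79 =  - 58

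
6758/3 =2252+2/3 = 2252.67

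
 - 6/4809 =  - 1 + 1601/1603 = - 0.00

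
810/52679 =810/52679  =  0.02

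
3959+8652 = 12611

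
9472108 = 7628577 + 1843531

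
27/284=27/284  =  0.10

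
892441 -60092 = 832349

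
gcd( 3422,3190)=58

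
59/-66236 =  - 1 + 66177/66236 = -0.00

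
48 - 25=23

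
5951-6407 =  -456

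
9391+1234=10625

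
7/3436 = 7/3436 = 0.00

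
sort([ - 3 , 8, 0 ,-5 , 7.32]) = [ - 5, - 3,0,7.32, 8]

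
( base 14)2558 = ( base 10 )6546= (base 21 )EHF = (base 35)5C1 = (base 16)1992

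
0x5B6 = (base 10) 1462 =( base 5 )21322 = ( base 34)190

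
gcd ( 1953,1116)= 279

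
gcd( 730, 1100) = 10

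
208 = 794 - 586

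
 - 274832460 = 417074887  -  691907347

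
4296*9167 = 39381432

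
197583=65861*3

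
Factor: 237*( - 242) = -57354=- 2^1* 3^1 * 11^2*79^1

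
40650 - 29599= 11051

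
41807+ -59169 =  - 17362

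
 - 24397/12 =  - 24397/12 = - 2033.08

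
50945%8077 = 2483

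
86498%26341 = 7475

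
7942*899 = 7139858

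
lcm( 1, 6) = 6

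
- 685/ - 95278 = 685/95278=0.01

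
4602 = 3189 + 1413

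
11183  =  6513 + 4670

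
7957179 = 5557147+2400032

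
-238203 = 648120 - 886323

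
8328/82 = 4164/41  =  101.56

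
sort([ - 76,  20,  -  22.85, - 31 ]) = [  -  76 ,-31,  -  22.85 , 20 ]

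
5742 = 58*99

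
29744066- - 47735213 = 77479279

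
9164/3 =3054 + 2/3 = 3054.67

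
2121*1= 2121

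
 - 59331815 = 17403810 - 76735625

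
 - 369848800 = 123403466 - 493252266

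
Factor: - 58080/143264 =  -15/37 =- 3^1 * 5^1*37^(-1 ) 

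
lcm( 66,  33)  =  66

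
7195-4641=2554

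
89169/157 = 89169/157 = 567.96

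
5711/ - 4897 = - 5711/4897  =  -  1.17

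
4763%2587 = 2176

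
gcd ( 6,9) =3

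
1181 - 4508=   -  3327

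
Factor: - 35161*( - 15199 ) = 534412039 = 7^1*5023^1*15199^1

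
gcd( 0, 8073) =8073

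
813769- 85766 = 728003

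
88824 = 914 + 87910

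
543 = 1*543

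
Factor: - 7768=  - 2^3*971^1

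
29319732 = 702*41766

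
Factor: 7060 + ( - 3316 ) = 2^5 * 3^2*13^1 = 3744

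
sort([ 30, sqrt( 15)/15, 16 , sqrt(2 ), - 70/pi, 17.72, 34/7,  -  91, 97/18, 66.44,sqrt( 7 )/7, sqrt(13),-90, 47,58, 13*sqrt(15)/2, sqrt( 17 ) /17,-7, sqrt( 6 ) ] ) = [-91, - 90, - 70/pi , - 7, sqrt( 17) /17, sqrt( 15 ) /15 , sqrt(7 ) /7, sqrt (2), sqrt( 6 ), sqrt( 13),34/7,97/18 , 16,  17.72, 13*sqrt(15)/2, 30, 47 , 58, 66.44 ]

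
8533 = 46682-38149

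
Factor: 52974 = 2^1 * 3^5*109^1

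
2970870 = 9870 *301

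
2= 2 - 0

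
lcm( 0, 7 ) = 0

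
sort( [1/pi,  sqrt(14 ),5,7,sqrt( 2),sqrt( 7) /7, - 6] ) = [ - 6,1/pi,sqrt( 7)/7,sqrt( 2 ), sqrt(14 ),5,7 ]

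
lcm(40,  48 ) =240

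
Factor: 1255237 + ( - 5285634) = - 4030397=- 7^2*83^1*991^1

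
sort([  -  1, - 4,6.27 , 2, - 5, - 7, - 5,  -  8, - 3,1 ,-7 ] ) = [-8,-7 ,-7 , - 5, - 5, - 4, - 3,-1,1, 2,6.27 ] 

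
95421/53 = 95421/53=1800.40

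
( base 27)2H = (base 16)47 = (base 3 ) 2122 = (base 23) 32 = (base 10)71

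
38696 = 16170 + 22526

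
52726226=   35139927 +17586299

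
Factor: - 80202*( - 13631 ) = 1093233462 = 2^1 *3^1*43^1*317^1 * 13367^1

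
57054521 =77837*733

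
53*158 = 8374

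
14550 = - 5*(  -  2910 ) 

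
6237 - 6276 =  -  39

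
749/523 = 1+226/523= 1.43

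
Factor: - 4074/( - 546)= 97/13 = 13^( - 1 ) * 97^1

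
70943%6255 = 2138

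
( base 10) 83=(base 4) 1103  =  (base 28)2R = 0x53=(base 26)35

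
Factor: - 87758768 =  - 2^4*31^1*176933^1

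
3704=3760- 56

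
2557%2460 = 97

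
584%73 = 0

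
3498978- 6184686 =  - 2685708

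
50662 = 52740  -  2078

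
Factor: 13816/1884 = 22/3 = 2^1*3^( - 1)*11^1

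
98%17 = 13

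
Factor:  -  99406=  - 2^1*23^1*2161^1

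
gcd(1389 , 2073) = 3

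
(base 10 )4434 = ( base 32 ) 4ai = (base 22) 93C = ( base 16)1152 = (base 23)88i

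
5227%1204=411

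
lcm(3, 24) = 24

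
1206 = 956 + 250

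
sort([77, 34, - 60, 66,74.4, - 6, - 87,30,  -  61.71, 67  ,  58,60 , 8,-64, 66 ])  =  [ -87, - 64, - 61.71,-60, - 6, 8,30, 34, 58, 60, 66, 66,67, 74.4,77 ]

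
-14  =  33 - 47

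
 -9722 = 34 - 9756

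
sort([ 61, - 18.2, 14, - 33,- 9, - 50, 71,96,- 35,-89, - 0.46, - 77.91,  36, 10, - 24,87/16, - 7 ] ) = [ - 89, - 77.91,-50,-35, - 33, - 24,-18.2,-9, - 7,-0.46, 87/16,10,14,36,61,71,96]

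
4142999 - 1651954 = 2491045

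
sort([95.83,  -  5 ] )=[ - 5, 95.83 ]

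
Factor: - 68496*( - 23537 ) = 2^4*3^1*1427^1 * 23537^1 = 1612190352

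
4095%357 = 168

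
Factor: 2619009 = 3^2*397^1 * 733^1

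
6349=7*907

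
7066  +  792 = 7858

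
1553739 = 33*47083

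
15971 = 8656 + 7315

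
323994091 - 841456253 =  - 517462162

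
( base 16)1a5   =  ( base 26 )G5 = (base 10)421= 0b110100101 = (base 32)D5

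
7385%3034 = 1317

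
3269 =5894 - 2625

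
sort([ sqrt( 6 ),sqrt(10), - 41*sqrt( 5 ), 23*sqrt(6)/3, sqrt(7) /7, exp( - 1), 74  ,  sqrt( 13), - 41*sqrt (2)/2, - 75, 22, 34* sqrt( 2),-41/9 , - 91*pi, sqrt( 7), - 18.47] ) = [ -91*pi, - 41*sqrt( 5 ), - 75,  -  41*sqrt( 2)/2,-18.47,-41/9,exp( - 1), sqrt( 7)/7,  sqrt( 6), sqrt( 7 ), sqrt( 10),sqrt(13),23*sqrt( 6 ) /3, 22, 34*sqrt(2),74]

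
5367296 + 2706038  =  8073334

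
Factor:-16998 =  - 2^1*3^1*2833^1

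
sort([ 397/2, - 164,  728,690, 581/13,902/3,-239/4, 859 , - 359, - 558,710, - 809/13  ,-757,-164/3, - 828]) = [ - 828, - 757,-558 , - 359,-164, - 809/13, - 239/4,-164/3, 581/13,397/2, 902/3 , 690 , 710 , 728, 859 ] 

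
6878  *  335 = 2304130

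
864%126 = 108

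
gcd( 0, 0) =0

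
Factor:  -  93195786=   -  2^1 * 3^1 * 15532631^1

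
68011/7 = 9715 + 6/7 = 9715.86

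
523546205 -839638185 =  - 316091980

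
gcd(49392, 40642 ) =14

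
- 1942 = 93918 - 95860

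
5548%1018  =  458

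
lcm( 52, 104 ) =104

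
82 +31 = 113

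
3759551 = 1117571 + 2641980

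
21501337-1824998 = 19676339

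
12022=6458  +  5564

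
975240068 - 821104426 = 154135642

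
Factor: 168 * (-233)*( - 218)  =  8533392 =2^4*3^1*7^1*109^1 *233^1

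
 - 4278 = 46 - 4324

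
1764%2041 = 1764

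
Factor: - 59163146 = -2^1 * 7^1*293^1*14423^1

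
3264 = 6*544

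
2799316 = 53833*52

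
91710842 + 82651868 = 174362710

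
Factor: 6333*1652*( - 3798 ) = -2^3*3^3*7^1*59^1*211^1*2111^1 = -39735116568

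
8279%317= 37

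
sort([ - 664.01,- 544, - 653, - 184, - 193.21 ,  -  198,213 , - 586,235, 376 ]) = [-664.01,  -  653, - 586,  -  544,-198, - 193.21,-184,  213, 235,376]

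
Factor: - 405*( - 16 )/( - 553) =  - 2^4*3^4  *5^1 *7^ (-1)*79^( - 1) = - 6480/553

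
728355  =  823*885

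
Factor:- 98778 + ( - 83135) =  - 181913^1= - 181913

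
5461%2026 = 1409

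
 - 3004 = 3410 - 6414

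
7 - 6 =1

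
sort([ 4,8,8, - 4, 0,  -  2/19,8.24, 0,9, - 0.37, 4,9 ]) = [-4 , - 0.37, - 2/19, 0 , 0, 4,4,  8, 8,8.24,9,9 ] 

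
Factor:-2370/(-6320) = 3/8 = 2^( - 3 )*3^1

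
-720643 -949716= - 1670359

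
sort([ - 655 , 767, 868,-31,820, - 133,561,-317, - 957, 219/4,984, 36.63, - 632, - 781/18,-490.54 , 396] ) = [-957,-655,-632, - 490.54,-317, - 133, - 781/18,  -  31,36.63, 219/4 , 396, 561,767,820,868,984] 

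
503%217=69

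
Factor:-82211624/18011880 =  - 3^(-2)*5^(-1 )*11^1*50033^( - 1 )*934223^1 = - 10276453/2251485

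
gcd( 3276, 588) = 84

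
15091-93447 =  - 78356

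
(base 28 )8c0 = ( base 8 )14720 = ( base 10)6608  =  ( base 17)15EC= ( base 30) 7A8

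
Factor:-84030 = -2^1*3^1 * 5^1*2801^1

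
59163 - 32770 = 26393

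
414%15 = 9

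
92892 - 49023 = 43869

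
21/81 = 7/27  =  0.26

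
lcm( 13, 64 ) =832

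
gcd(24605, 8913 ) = 1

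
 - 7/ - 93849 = 1/13407 = 0.00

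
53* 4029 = 213537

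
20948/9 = 20948/9= 2327.56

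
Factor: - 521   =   - 521^1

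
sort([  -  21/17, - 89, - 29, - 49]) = [ -89, - 49, - 29 , - 21/17]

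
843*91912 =77481816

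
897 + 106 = 1003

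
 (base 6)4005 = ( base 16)365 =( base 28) 131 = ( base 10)869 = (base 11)720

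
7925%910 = 645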